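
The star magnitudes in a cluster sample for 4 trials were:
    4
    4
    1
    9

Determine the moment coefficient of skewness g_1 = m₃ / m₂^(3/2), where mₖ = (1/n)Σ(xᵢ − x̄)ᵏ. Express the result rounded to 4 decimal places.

x̄ = (4 + 4 + 1 + 9) / 4 = 4.5000
deviations (xᵢ − x̄): -0.5000, -0.5000, -3.5000, 4.5000
Σ(xᵢ − x̄)² = 33.0000 ⇒ m₂ = 33.0000/4 = 8.25000
Σ(xᵢ − x̄)³ = 48.0000 ⇒ m₃ = 48.0000/4 = 12.00000
m₂^(3/2) = 8.25000^(1.5) = 23.69632
g_1 = m₃ / m₂^(3/2) = 12.00000 / 23.69632 ≈ 0.5064

0.5064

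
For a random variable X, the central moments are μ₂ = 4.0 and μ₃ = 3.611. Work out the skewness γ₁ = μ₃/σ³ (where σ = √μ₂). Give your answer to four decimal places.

0.4514

σ = √μ₂ = √4.0 = 2.00000
σ³ = μ₂^(3/2) = 8.00000
γ₁ = μ₃/σ³ = 3.611 / 8.00000 ≈ 0.4514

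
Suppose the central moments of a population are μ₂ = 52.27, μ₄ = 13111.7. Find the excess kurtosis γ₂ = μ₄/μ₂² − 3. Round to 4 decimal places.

μ₂² = 52.27² = 2732.15290
μ₄/μ₂² = 13111.7 / 2732.15290 = 4.79904
γ₂ = 4.79904 − 3 ≈ 1.7990

1.7990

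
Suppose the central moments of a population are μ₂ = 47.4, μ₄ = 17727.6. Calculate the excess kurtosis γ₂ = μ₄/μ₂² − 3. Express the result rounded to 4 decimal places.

μ₂² = 47.4² = 2246.76000
μ₄/μ₂² = 17727.6 / 2246.76000 = 7.89030
γ₂ = 7.89030 − 3 ≈ 4.8903

4.8903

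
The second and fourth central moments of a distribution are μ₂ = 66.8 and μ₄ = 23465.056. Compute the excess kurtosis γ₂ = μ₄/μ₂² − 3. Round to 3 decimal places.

μ₂² = 66.8² = 4462.24000
μ₄/μ₂² = 23465.056 / 4462.24000 = 5.25858
γ₂ = 5.25858 − 3 ≈ 2.259

2.259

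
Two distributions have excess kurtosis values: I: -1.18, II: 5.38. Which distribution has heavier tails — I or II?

Higher excess kurtosis ⇒ heavier tails relative to the normal distribution.
-1.18 vs 5.38: the larger is 5.38, so II has heavier tails. (II is leptokurtic — heavier-than-normal tails; the other is platykurtic.)

II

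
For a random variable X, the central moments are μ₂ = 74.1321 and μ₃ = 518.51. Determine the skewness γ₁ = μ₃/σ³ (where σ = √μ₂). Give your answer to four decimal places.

σ = √μ₂ = √74.1321 = 8.61000
σ³ = μ₂^(3/2) = 638.27738
γ₁ = μ₃/σ³ = 518.51 / 638.27738 ≈ 0.8124

0.8124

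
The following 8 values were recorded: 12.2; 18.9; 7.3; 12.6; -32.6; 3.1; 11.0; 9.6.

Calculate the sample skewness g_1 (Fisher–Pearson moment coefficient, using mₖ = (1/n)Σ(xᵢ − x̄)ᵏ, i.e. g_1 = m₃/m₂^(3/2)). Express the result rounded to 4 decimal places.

-1.9078

x̄ = (12.2 + 18.9 + 7.3 + 12.6 - 32.6 + 3.1 + 11.0 + 9.6) / 8 = 5.2625
deviations (xᵢ − x̄): 6.9375, 13.6375, 2.0375, 7.3375, -37.8625, -2.1625, 5.7375, 4.3375
Σ(xᵢ − x̄)² = 1782.0788 ⇒ m₂ = 1782.0788/8 = 222.75984
Σ(xᵢ − x̄)³ = -50744.4207 ⇒ m₃ = -50744.4207/8 = -6343.05259
m₂^(3/2) = 222.75984^(1.5) = 3324.72215
g_1 = m₃ / m₂^(3/2) = -6343.05259 / 3324.72215 ≈ -1.9078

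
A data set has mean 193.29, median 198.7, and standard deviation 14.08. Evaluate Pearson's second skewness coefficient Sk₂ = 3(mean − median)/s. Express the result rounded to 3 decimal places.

-1.153

Sk₂ = 3(193.29 − 198.7) / 14.08 = 3 × -5.4100 / 14.08
    = -16.2300 / 14.08 ≈ -1.153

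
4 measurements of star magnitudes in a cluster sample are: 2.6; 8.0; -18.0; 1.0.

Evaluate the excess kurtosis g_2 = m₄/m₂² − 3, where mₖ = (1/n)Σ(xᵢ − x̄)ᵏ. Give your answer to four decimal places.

-0.8149

x̄ = -1.6000
Σ(xᵢ − x̄)² = 385.5200 ⇒ m₂ = 96.38000
Σ(xᵢ − x̄)⁴ = 81189.8144 ⇒ m₄ = 20297.45360
m₂² = 9289.10440
g_2 = m₄/m₂² − 3 = 2.18508 − 3 ≈ -0.8149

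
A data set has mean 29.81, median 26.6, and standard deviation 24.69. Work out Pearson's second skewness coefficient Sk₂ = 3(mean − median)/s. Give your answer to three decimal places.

Sk₂ = 3(29.81 − 26.6) / 24.69 = 3 × 3.2100 / 24.69
    = 9.6300 / 24.69 ≈ 0.390

0.390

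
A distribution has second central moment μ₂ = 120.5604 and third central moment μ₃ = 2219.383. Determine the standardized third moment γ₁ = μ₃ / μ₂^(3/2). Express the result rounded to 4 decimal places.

1.6766

σ = √μ₂ = √120.5604 = 10.98000
σ³ = μ₂^(3/2) = 1323.75319
γ₁ = μ₃/σ³ = 2219.383 / 1323.75319 ≈ 1.6766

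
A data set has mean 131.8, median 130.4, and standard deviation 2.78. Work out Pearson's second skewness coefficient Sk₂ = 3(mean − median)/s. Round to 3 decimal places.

1.511

Sk₂ = 3(131.8 − 130.4) / 2.78 = 3 × 1.4000 / 2.78
    = 4.2000 / 2.78 ≈ 1.511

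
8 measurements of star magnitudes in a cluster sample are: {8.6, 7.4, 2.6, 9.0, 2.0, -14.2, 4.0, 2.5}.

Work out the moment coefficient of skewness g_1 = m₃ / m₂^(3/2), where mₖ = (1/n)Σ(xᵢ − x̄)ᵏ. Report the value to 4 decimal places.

-1.6170

x̄ = (8.6 + 7.4 + 2.6 + 9.0 + 2.0 - 14.2 + 4.0 + 2.5) / 8 = 2.7375
deviations (xᵢ − x̄): 5.8625, 4.6625, -0.1375, 6.2625, -0.7375, -16.9375, 1.2625, -0.2375
Σ(xᵢ − x̄)² = 384.4188 ⇒ m₂ = 384.4188/8 = 48.05234
Σ(xᵢ − x̄)³ = -4308.9625 ⇒ m₃ = -4308.9625/8 = -538.62032
m₂^(3/2) = 48.05234^(1.5) = 333.09788
g_1 = m₃ / m₂^(3/2) = -538.62032 / 333.09788 ≈ -1.6170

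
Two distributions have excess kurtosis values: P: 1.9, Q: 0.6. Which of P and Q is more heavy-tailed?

Higher excess kurtosis ⇒ heavier tails relative to the normal distribution.
1.9 vs 0.6: the larger is 1.9, so P has heavier tails.

P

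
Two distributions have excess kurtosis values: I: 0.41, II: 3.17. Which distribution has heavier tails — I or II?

II

Higher excess kurtosis ⇒ heavier tails relative to the normal distribution.
0.41 vs 3.17: the larger is 3.17, so II has heavier tails.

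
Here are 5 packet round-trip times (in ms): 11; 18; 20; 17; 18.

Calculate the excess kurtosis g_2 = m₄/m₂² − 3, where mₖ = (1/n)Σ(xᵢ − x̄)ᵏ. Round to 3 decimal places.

x̄ = 16.8000
Σ(xᵢ − x̄)² = 46.8000 ⇒ m₂ = 9.36000
Σ(xᵢ − x̄)⁴ = 1240.6560 ⇒ m₄ = 248.13120
m₂² = 87.60960
g_2 = m₄/m₂² − 3 = 2.83224 − 3 ≈ -0.168

-0.168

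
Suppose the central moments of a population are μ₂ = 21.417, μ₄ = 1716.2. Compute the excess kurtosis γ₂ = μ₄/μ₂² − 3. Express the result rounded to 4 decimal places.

μ₂² = 21.417² = 458.68789
μ₄/μ₂² = 1716.2 / 458.68789 = 3.74154
γ₂ = 3.74154 − 3 ≈ 0.7415

0.7415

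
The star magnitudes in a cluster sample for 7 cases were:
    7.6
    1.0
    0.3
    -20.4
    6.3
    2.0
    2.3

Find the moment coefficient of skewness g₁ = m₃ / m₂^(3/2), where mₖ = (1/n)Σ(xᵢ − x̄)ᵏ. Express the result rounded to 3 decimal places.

x̄ = (7.6 + 1.0 + 0.3 - 20.4 + 6.3 + 2.0 + 2.3) / 7 = -0.1286
deviations (xᵢ − x̄): 7.7286, 1.1286, 0.4286, -20.2714, 6.4286, 2.1286, 2.4286
Σ(xᵢ − x̄)² = 523.8743 ⇒ m₂ = 523.8743/7 = 74.83918
Σ(xᵢ − x̄)³ = -7577.3663 ⇒ m₃ = -7577.3663/7 = -1082.48090
m₂^(3/2) = 74.83918^(1.5) = 647.43111
g₁ = m₃ / m₂^(3/2) = -1082.48090 / 647.43111 ≈ -1.672

-1.672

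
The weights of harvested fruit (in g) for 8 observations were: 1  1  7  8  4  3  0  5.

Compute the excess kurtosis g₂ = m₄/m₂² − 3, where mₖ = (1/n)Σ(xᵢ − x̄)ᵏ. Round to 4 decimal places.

x̄ = 3.6250
Σ(xᵢ − x̄)² = 59.8750 ⇒ m₂ = 7.48438
Σ(xᵢ − x̄)⁴ = 767.4941 ⇒ m₄ = 95.93677
m₂² = 56.01587
g₂ = m₄/m₂² − 3 = 1.71267 − 3 ≈ -1.2873

-1.2873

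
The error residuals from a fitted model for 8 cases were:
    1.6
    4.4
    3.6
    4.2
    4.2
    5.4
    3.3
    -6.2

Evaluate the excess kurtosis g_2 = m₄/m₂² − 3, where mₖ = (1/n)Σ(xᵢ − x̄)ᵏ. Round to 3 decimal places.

x̄ = 2.5625
Σ(xᵢ − x̄)² = 96.1187 ⇒ m₂ = 12.01484
Σ(xᵢ − x̄)⁴ = 5988.3022 ⇒ m₄ = 748.53777
m₂² = 144.35647
g_2 = m₄/m₂² − 3 = 5.18534 − 3 ≈ 2.185

2.185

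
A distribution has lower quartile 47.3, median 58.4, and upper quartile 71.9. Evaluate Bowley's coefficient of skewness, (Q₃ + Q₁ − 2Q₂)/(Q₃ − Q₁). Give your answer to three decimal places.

numerator: Q₃ + Q₁ − 2Q₂ = 71.9 + 47.3 − 2×58.4 = 2.4000
denominator: Q₃ − Q₁ = 71.9 − 47.3 = 24.6000
Bowley skewness = 2.4000 / 24.6000 ≈ 0.098

0.098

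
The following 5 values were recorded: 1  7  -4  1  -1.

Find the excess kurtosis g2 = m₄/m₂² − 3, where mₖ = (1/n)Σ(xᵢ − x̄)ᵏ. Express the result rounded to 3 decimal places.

x̄ = 0.8000
Σ(xᵢ − x̄)² = 64.8000 ⇒ m₂ = 12.96000
Σ(xᵢ − x̄)⁴ = 2018.9760 ⇒ m₄ = 403.79520
m₂² = 167.96160
g2 = m₄/m₂² − 3 = 2.40409 − 3 ≈ -0.596

-0.596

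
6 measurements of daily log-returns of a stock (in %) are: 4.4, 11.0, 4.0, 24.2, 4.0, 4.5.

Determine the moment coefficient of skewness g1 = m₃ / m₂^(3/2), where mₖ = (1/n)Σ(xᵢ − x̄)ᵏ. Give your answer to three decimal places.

x̄ = (4.4 + 11.0 + 4.0 + 24.2 + 4.0 + 4.5) / 6 = 8.6833
deviations (xᵢ − x̄): -4.2833, 2.3167, -4.6833, 15.5167, -4.6833, -4.1833
Σ(xᵢ − x̄)² = 325.8483 ⇒ m₂ = 325.8483/6 = 54.30806
Σ(xᵢ − x̄)³ = 3391.0934 ⇒ m₃ = 3391.0934/6 = 565.18224
m₂^(3/2) = 54.30806^(1.5) = 400.21778
g1 = m₃ / m₂^(3/2) = 565.18224 / 400.21778 ≈ 1.412

1.412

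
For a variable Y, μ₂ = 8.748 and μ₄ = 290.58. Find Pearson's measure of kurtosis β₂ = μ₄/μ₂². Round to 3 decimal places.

μ₂² = 8.748² = 76.52750
μ₄/μ₂² = 290.58 / 76.52750 = 3.79707
β₂ ≈ 3.797

3.797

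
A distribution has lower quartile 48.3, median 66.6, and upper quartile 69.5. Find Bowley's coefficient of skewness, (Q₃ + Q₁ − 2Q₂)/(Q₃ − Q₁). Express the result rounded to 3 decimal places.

numerator: Q₃ + Q₁ − 2Q₂ = 69.5 + 48.3 − 2×66.6 = -15.4000
denominator: Q₃ − Q₁ = 69.5 − 48.3 = 21.2000
Bowley skewness = -15.4000 / 21.2000 ≈ -0.726

-0.726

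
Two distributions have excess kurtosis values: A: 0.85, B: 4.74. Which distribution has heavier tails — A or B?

B

Higher excess kurtosis ⇒ heavier tails relative to the normal distribution.
0.85 vs 4.74: the larger is 4.74, so B has heavier tails.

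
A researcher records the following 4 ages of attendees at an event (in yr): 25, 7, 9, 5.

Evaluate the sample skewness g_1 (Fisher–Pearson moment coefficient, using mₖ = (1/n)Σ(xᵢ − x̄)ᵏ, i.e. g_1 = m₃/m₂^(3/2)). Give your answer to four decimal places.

1.0456

x̄ = (25 + 7 + 9 + 5) / 4 = 11.5000
deviations (xᵢ − x̄): 13.5000, -4.5000, -2.5000, -6.5000
Σ(xᵢ − x̄)² = 251.0000 ⇒ m₂ = 251.0000/4 = 62.75000
Σ(xᵢ − x̄)³ = 2079.0000 ⇒ m₃ = 2079.0000/4 = 519.75000
m₂^(3/2) = 62.75000^(1.5) = 497.07348
g_1 = m₃ / m₂^(3/2) = 519.75000 / 497.07348 ≈ 1.0456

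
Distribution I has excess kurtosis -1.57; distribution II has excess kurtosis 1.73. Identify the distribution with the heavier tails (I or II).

Higher excess kurtosis ⇒ heavier tails relative to the normal distribution.
-1.57 vs 1.73: the larger is 1.73, so II has heavier tails. (II is leptokurtic — heavier-than-normal tails; the other is platykurtic.)

II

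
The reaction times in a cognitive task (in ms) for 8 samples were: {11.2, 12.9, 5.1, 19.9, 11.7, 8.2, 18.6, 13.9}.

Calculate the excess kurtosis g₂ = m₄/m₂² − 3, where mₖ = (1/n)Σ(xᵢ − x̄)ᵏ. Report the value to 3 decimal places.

-0.865

x̄ = 12.6875
Σ(xᵢ − x̄)² = 169.3888 ⇒ m₂ = 21.17359
Σ(xᵢ − x̄)⁴ = 7655.9927 ⇒ m₄ = 956.99908
m₂² = 448.32107
g₂ = m₄/m₂² − 3 = 2.13463 − 3 ≈ -0.865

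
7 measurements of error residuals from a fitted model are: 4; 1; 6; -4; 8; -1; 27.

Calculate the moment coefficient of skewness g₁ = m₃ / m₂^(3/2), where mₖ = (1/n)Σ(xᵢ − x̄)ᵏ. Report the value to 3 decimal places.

1.372

x̄ = (4 + 1 + 6 - 4 + 8 - 1 + 27) / 7 = 5.8571
deviations (xᵢ − x̄): -1.8571, -4.8571, 0.1429, -9.8571, 2.1429, -6.8571, 21.1429
Σ(xᵢ − x̄)² = 622.8571 ⇒ m₂ = 622.8571/7 = 88.97959
Σ(xᵢ − x̄)³ = 8059.9592 ⇒ m₃ = 8059.9592/7 = 1151.42274
m₂^(3/2) = 88.97959^(1.5) = 839.33554
g₁ = m₃ / m₂^(3/2) = 1151.42274 / 839.33554 ≈ 1.372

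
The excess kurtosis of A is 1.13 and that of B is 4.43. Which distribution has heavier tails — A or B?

Higher excess kurtosis ⇒ heavier tails relative to the normal distribution.
1.13 vs 4.43: the larger is 4.43, so B has heavier tails.

B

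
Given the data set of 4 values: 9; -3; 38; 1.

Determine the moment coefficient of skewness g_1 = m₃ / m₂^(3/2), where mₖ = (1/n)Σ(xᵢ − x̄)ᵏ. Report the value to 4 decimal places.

0.9189

x̄ = (9 - 3 + 38 + 1) / 4 = 11.2500
deviations (xᵢ − x̄): -2.2500, -14.2500, 26.7500, -10.2500
Σ(xᵢ − x̄)² = 1028.7500 ⇒ m₂ = 1028.7500/4 = 257.18750
Σ(xᵢ − x̄)³ = 15159.3750 ⇒ m₃ = 15159.3750/4 = 3789.84375
m₂^(3/2) = 257.18750^(1.5) = 4124.53303
g_1 = m₃ / m₂^(3/2) = 3789.84375 / 4124.53303 ≈ 0.9189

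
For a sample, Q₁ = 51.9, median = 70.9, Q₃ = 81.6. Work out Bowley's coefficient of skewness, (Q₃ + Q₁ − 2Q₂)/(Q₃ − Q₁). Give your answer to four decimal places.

-0.2795

numerator: Q₃ + Q₁ − 2Q₂ = 81.6 + 51.9 − 2×70.9 = -8.3000
denominator: Q₃ − Q₁ = 81.6 − 51.9 = 29.7000
Bowley skewness = -8.3000 / 29.7000 ≈ -0.2795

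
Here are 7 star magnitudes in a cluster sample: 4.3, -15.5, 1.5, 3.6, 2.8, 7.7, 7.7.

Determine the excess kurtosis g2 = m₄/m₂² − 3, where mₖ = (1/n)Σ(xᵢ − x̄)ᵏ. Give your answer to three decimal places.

1.410

x̄ = 1.7286
Σ(xᵢ − x̄)² = 379.4543 ⇒ m₂ = 54.20776
Σ(xᵢ − x̄)⁴ = 90704.5813 ⇒ m₄ = 12957.79733
m₂² = 2938.48071
g2 = m₄/m₂² − 3 = 4.40969 − 3 ≈ 1.410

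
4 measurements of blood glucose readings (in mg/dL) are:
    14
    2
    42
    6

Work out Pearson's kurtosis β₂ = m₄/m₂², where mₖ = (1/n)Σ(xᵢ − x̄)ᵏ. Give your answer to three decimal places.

2.122

x̄ = 16.0000
Σ(xᵢ − x̄)² = 976.0000 ⇒ m₂ = 244.00000
Σ(xᵢ − x̄)⁴ = 505408.0000 ⇒ m₄ = 126352.00000
m₂² = 59536.00000
β₂ = m₄/m₂² = 126352.00000 / 59536.00000 ≈ 2.122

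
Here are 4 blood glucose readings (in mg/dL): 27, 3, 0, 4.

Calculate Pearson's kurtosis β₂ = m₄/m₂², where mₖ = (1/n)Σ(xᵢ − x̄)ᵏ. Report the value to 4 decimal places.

2.2880

x̄ = 8.5000
Σ(xᵢ − x̄)² = 465.0000 ⇒ m₂ = 116.25000
Σ(xᵢ − x̄)⁴ = 123680.2500 ⇒ m₄ = 30920.06250
m₂² = 13514.06250
β₂ = m₄/m₂² = 30920.06250 / 13514.06250 ≈ 2.2880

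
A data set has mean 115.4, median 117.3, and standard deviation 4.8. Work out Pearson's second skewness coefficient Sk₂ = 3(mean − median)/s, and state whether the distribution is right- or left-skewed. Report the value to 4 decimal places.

Sk₂ = 3(115.4 − 117.3) / 4.8 = 3 × -1.9000 / 4.8
    = -5.7000 / 4.8 ≈ -1.1875
Sk₂ < 0 ⇒ mean < median ⇒ left-skewed (negative skew).

-1.1875, left-skewed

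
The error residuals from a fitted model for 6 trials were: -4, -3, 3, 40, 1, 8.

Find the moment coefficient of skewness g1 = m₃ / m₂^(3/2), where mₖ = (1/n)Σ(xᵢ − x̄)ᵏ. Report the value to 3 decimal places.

x̄ = (-4 - 3 + 3 + 40 + 1 + 8) / 6 = 7.5000
deviations (xᵢ − x̄): -11.5000, -10.5000, -4.5000, 32.5000, -6.5000, 0.5000
Σ(xᵢ − x̄)² = 1361.5000 ⇒ m₂ = 1361.5000/6 = 226.91667
Σ(xᵢ − x̄)³ = 31284.0000 ⇒ m₃ = 31284.0000/6 = 5214.00000
m₂^(3/2) = 226.91667^(1.5) = 3418.21671
g1 = m₃ / m₂^(3/2) = 5214.00000 / 3418.21671 ≈ 1.525

1.525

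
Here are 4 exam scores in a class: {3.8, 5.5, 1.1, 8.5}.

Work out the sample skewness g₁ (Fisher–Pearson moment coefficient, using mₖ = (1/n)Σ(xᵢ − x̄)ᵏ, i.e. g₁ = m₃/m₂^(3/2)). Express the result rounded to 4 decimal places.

0.0753

x̄ = (3.8 + 5.5 + 1.1 + 8.5) / 4 = 4.7250
deviations (xᵢ − x̄): -0.9250, 0.7750, -3.6250, 3.7750
Σ(xᵢ − x̄)² = 28.8475 ⇒ m₂ = 28.8475/4 = 7.21188
Σ(xᵢ − x̄)³ = 5.8354 ⇒ m₃ = 5.8354/4 = 1.45884
m₂^(3/2) = 7.21188^(1.5) = 19.36744
g₁ = m₃ / m₂^(3/2) = 1.45884 / 19.36744 ≈ 0.0753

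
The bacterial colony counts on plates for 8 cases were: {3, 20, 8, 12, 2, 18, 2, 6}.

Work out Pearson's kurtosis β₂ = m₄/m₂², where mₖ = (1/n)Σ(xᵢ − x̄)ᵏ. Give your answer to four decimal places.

x̄ = 8.8750
Σ(xᵢ − x̄)² = 354.8750 ⇒ m₂ = 44.35938
Σ(xᵢ − x̄)⁴ = 28074.7754 ⇒ m₄ = 3509.34692
m₂² = 1967.75415
β₂ = m₄/m₂² = 3509.34692 / 1967.75415 ≈ 1.7834

1.7834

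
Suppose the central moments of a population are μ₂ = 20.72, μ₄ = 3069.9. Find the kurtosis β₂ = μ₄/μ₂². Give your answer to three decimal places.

μ₂² = 20.72² = 429.31840
μ₄/μ₂² = 3069.9 / 429.31840 = 7.15064
β₂ ≈ 7.151

7.151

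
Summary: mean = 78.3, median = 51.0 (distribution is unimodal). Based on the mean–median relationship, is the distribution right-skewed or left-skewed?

right-skewed

mean − median = 78.3 − 51.0 = 27.3
mean > median ⇒ the longer tail is on the right ⇒ right-skewed (positively skewed).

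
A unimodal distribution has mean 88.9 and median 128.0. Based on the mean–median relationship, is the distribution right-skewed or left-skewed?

left-skewed

mean − median = 88.9 − 128.0 = -39.1
mean < median ⇒ the longer tail is on the left ⇒ left-skewed (negatively skewed).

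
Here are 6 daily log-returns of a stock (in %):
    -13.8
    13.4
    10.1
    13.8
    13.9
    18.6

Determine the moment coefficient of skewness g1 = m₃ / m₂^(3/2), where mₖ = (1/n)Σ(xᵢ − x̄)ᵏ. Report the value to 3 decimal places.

x̄ = (-13.8 + 13.4 + 10.1 + 13.8 + 13.9 + 18.6) / 6 = 9.3333
deviations (xᵢ − x̄): -23.1333, 4.0667, 0.7667, 4.4667, 4.5667, 9.2667
Σ(xᵢ − x̄)² = 678.9533 ⇒ m₂ = 678.9533/6 = 113.15889
Σ(xᵢ − x̄)³ = -11332.0356 ⇒ m₃ = -11332.0356/6 = -1888.67259
m₂^(3/2) = 113.15889^(1.5) = 1203.74089
g1 = m₃ / m₂^(3/2) = -1888.67259 / 1203.74089 ≈ -1.569

-1.569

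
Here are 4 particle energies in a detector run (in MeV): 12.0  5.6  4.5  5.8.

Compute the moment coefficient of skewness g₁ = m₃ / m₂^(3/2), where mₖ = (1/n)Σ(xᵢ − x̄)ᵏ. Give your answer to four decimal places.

1.0542

x̄ = (12.0 + 5.6 + 4.5 + 5.8) / 4 = 6.9750
deviations (xᵢ − x̄): 5.0250, -1.3750, -2.4750, -1.1750
Σ(xᵢ − x̄)² = 34.6475 ⇒ m₂ = 34.6475/4 = 8.66188
Σ(xᵢ − x̄)³ = 107.5016 ⇒ m₃ = 107.5016/4 = 26.87541
m₂^(3/2) = 8.66188^(1.5) = 25.49282
g₁ = m₃ / m₂^(3/2) = 26.87541 / 25.49282 ≈ 1.0542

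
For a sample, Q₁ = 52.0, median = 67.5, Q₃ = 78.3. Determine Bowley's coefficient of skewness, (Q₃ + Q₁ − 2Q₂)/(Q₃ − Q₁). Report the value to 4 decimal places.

-0.1787

numerator: Q₃ + Q₁ − 2Q₂ = 78.3 + 52.0 − 2×67.5 = -4.7000
denominator: Q₃ − Q₁ = 78.3 − 52.0 = 26.3000
Bowley skewness = -4.7000 / 26.3000 ≈ -0.1787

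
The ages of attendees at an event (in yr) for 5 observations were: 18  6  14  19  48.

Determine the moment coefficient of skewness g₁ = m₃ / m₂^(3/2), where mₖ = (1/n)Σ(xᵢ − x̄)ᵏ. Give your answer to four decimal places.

x̄ = (18 + 6 + 14 + 19 + 48) / 5 = 21.0000
deviations (xᵢ − x̄): -3.0000, -15.0000, -7.0000, -2.0000, 27.0000
Σ(xᵢ − x̄)² = 1016.0000 ⇒ m₂ = 1016.0000/5 = 203.20000
Σ(xᵢ − x̄)³ = 15930.0000 ⇒ m₃ = 15930.0000/5 = 3186.00000
m₂^(3/2) = 203.20000^(1.5) = 2896.58018
g₁ = m₃ / m₂^(3/2) = 3186.00000 / 2896.58018 ≈ 1.0999

1.0999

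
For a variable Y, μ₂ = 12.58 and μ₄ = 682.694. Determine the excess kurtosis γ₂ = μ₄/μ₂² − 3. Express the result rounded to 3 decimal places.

μ₂² = 12.58² = 158.25640
μ₄/μ₂² = 682.694 / 158.25640 = 4.31385
γ₂ = 4.31385 − 3 ≈ 1.314

1.314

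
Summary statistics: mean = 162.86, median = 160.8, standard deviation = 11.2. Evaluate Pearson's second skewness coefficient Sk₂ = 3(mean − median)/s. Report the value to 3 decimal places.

Sk₂ = 3(162.86 − 160.8) / 11.2 = 3 × 2.0600 / 11.2
    = 6.1800 / 11.2 ≈ 0.552

0.552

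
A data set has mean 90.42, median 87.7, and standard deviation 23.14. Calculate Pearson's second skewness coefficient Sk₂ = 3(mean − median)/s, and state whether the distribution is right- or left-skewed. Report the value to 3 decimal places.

Sk₂ = 3(90.42 − 87.7) / 23.14 = 3 × 2.7200 / 23.14
    = 8.1600 / 23.14 ≈ 0.353
Sk₂ > 0 ⇒ mean > median ⇒ right-skewed (positive skew).

0.353, right-skewed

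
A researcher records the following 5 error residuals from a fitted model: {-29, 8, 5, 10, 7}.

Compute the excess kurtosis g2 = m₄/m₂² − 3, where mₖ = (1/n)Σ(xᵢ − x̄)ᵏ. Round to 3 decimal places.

x̄ = 0.2000
Σ(xᵢ − x̄)² = 1078.8000 ⇒ m₂ = 215.76000
Σ(xᵢ − x̄)⁴ = 742589.1360 ⇒ m₄ = 148517.82720
m₂² = 46552.37760
g2 = m₄/m₂² − 3 = 3.19034 − 3 ≈ 0.190

0.190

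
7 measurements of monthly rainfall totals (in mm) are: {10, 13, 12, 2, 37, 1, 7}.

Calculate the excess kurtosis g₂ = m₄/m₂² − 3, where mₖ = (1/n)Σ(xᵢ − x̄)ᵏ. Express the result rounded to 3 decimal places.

x̄ = 11.7143
Σ(xᵢ − x̄)² = 875.4286 ⇒ m₂ = 125.06122
Σ(xᵢ − x̄)⁴ = 431379.2070 ⇒ m₄ = 61625.60100
m₂² = 15640.30987
g₂ = m₄/m₂² − 3 = 3.94018 − 3 ≈ 0.940

0.940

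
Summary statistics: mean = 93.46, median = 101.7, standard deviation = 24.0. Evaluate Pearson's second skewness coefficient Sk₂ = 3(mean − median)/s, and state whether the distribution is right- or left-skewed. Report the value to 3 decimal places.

Sk₂ = 3(93.46 − 101.7) / 24.0 = 3 × -8.2400 / 24.0
    = -24.7200 / 24.0 ≈ -1.030
Sk₂ < 0 ⇒ mean < median ⇒ left-skewed (negative skew).

-1.030, left-skewed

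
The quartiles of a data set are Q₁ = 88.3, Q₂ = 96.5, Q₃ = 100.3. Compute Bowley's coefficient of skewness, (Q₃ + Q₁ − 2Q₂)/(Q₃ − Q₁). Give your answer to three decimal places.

-0.367

numerator: Q₃ + Q₁ − 2Q₂ = 100.3 + 88.3 − 2×96.5 = -4.4000
denominator: Q₃ − Q₁ = 100.3 − 88.3 = 12.0000
Bowley skewness = -4.4000 / 12.0000 ≈ -0.367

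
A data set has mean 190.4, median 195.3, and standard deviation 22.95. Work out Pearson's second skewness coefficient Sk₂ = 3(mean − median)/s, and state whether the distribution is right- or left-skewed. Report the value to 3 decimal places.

Sk₂ = 3(190.4 − 195.3) / 22.95 = 3 × -4.9000 / 22.95
    = -14.7000 / 22.95 ≈ -0.641
Sk₂ < 0 ⇒ mean < median ⇒ left-skewed (negative skew).

-0.641, left-skewed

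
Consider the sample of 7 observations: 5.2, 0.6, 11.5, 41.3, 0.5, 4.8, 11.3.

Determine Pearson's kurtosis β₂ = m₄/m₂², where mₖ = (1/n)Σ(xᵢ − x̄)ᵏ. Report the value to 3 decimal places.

x̄ = 10.7429
Σ(xᵢ − x̄)² = 1208.4571 ⇒ m₂ = 172.63673
Σ(xᵢ − x̄)⁴ = 895651.3387 ⇒ m₄ = 127950.19124
m₂² = 29803.44217
β₂ = m₄/m₂² = 127950.19124 / 29803.44217 ≈ 4.293

4.293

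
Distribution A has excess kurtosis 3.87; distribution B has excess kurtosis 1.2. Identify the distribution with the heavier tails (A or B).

A

Higher excess kurtosis ⇒ heavier tails relative to the normal distribution.
3.87 vs 1.2: the larger is 3.87, so A has heavier tails.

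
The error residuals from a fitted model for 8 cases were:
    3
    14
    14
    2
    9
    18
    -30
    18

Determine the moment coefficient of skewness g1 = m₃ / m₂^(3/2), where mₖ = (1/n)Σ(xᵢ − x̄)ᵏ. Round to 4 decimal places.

x̄ = (3 + 14 + 14 + 2 + 9 + 18 - 30 + 18) / 8 = 6.0000
deviations (xᵢ − x̄): -3.0000, 8.0000, 8.0000, -4.0000, 3.0000, 12.0000, -36.0000, 12.0000
Σ(xᵢ − x̄)² = 1746.0000 ⇒ m₂ = 1746.0000/8 = 218.25000
Σ(xᵢ − x̄)³ = -42240.0000 ⇒ m₃ = -42240.0000/8 = -5280.00000
m₂^(3/2) = 218.25000^(1.5) = 3224.26982
g1 = m₃ / m₂^(3/2) = -5280.00000 / 3224.26982 ≈ -1.6376

-1.6376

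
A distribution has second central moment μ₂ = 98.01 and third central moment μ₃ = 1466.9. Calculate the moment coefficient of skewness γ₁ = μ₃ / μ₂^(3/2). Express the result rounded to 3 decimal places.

1.512

σ = √μ₂ = √98.01 = 9.90000
σ³ = μ₂^(3/2) = 970.29900
γ₁ = μ₃/σ³ = 1466.9 / 970.29900 ≈ 1.512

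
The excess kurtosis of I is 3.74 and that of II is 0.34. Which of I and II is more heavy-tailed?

Higher excess kurtosis ⇒ heavier tails relative to the normal distribution.
3.74 vs 0.34: the larger is 3.74, so I has heavier tails.

I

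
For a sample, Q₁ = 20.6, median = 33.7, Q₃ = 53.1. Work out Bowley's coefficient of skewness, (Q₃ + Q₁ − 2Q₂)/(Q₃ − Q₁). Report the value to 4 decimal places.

numerator: Q₃ + Q₁ − 2Q₂ = 53.1 + 20.6 − 2×33.7 = 6.3000
denominator: Q₃ − Q₁ = 53.1 − 20.6 = 32.5000
Bowley skewness = 6.3000 / 32.5000 ≈ 0.1938

0.1938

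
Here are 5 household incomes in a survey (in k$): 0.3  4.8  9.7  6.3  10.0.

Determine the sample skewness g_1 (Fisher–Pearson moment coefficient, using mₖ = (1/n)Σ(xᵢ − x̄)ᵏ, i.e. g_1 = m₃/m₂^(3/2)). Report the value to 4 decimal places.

-0.5050

x̄ = (0.3 + 4.8 + 9.7 + 6.3 + 10.0) / 5 = 6.2200
deviations (xᵢ − x̄): -5.9200, -1.4200, 3.4800, 0.0800, 3.7800
Σ(xᵢ − x̄)² = 63.4680 ⇒ m₂ = 63.4680/5 = 12.69360
Σ(xᵢ − x̄)³ = -114.1831 ⇒ m₃ = -114.1831/5 = -22.83662
m₂^(3/2) = 12.69360^(1.5) = 45.22486
g_1 = m₃ / m₂^(3/2) = -22.83662 / 45.22486 ≈ -0.5050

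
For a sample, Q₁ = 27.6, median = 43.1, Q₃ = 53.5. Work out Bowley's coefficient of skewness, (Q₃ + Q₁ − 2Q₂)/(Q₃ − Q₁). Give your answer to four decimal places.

-0.1969

numerator: Q₃ + Q₁ − 2Q₂ = 53.5 + 27.6 − 2×43.1 = -5.1000
denominator: Q₃ − Q₁ = 53.5 − 27.6 = 25.9000
Bowley skewness = -5.1000 / 25.9000 ≈ -0.1969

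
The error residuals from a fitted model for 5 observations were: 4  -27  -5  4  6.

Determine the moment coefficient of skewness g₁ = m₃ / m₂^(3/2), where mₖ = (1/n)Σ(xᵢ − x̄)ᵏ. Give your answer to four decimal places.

-1.1862

x̄ = (4 - 27 - 5 + 4 + 6) / 5 = -3.6000
deviations (xᵢ − x̄): 7.6000, -23.4000, -1.4000, 7.6000, 9.6000
Σ(xᵢ − x̄)² = 757.2000 ⇒ m₂ = 757.2000/5 = 151.44000
Σ(xᵢ − x̄)³ = -11052.9600 ⇒ m₃ = -11052.9600/5 = -2210.59200
m₂^(3/2) = 151.44000^(1.5) = 1863.63519
g₁ = m₃ / m₂^(3/2) = -2210.59200 / 1863.63519 ≈ -1.1862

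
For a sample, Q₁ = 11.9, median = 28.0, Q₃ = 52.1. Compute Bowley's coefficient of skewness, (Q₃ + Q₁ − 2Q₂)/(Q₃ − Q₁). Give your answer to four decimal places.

0.1990

numerator: Q₃ + Q₁ − 2Q₂ = 52.1 + 11.9 − 2×28.0 = 8.0000
denominator: Q₃ − Q₁ = 52.1 − 11.9 = 40.2000
Bowley skewness = 8.0000 / 40.2000 ≈ 0.1990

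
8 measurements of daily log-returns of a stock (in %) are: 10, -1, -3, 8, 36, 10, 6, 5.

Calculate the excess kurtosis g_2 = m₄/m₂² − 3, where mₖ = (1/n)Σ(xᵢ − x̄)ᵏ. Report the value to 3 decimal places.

x̄ = 8.8750
Σ(xᵢ − x̄)² = 1000.8750 ⇒ m₂ = 125.10938
Σ(xᵢ − x̄)⁴ = 571043.3379 ⇒ m₄ = 71380.41724
m₂² = 15652.35571
g_2 = m₄/m₂² − 3 = 4.56036 − 3 ≈ 1.560

1.560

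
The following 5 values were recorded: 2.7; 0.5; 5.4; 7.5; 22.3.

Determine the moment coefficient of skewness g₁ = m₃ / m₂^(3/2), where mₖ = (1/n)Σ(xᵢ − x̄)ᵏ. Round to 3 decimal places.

1.154

x̄ = (2.7 + 0.5 + 5.4 + 7.5 + 22.3) / 5 = 7.6800
deviations (xᵢ − x̄): -4.9800, -7.1800, -2.2800, -0.1800, 14.6200
Σ(xᵢ − x̄)² = 295.3280 ⇒ m₂ = 295.3280/5 = 59.06560
Σ(xᵢ − x̄)³ = 2619.4327 ⇒ m₃ = 2619.4327/5 = 523.88654
m₂^(3/2) = 59.06560^(1.5) = 453.94363
g₁ = m₃ / m₂^(3/2) = 523.88654 / 453.94363 ≈ 1.154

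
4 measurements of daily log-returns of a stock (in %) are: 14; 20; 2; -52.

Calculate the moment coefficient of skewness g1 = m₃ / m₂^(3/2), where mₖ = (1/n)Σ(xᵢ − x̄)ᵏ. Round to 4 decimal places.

x̄ = (14 + 20 + 2 - 52) / 4 = -4.0000
deviations (xᵢ − x̄): 18.0000, 24.0000, 6.0000, -48.0000
Σ(xᵢ − x̄)² = 3240.0000 ⇒ m₂ = 3240.0000/4 = 810.00000
Σ(xᵢ − x̄)³ = -90720.0000 ⇒ m₃ = -90720.0000/4 = -22680.00000
m₂^(3/2) = 810.00000^(1.5) = 23053.00414
g1 = m₃ / m₂^(3/2) = -22680.00000 / 23053.00414 ≈ -0.9838

-0.9838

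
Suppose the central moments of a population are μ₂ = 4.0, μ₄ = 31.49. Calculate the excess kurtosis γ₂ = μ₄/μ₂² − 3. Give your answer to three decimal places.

μ₂² = 4.0² = 16.00000
μ₄/μ₂² = 31.49 / 16.00000 = 1.96813
γ₂ = 1.96813 − 3 ≈ -1.032

-1.032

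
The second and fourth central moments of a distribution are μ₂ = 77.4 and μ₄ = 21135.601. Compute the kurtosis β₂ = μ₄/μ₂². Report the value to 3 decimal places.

3.528

μ₂² = 77.4² = 5990.76000
μ₄/μ₂² = 21135.601 / 5990.76000 = 3.52803
β₂ ≈ 3.528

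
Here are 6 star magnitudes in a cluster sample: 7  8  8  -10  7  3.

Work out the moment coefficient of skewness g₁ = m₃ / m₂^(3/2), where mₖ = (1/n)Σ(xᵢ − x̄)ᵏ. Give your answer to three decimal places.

-1.541

x̄ = (7 + 8 + 8 - 10 + 7 + 3) / 6 = 3.8333
deviations (xᵢ − x̄): 3.1667, 4.1667, 4.1667, -13.8333, 3.1667, -0.8333
Σ(xᵢ − x̄)² = 246.8333 ⇒ m₂ = 246.8333/6 = 41.13889
Σ(xᵢ − x̄)³ = -2439.5556 ⇒ m₃ = -2439.5556/6 = -406.59259
m₂^(3/2) = 41.13889^(1.5) = 263.86321
g₁ = m₃ / m₂^(3/2) = -406.59259 / 263.86321 ≈ -1.541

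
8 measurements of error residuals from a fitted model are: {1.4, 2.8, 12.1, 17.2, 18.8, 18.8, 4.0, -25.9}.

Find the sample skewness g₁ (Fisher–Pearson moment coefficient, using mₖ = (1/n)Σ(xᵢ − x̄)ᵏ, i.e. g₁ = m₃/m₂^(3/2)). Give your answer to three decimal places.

-1.282

x̄ = (1.4 + 2.8 + 12.1 + 17.2 + 18.8 + 18.8 + 4.0 - 25.9) / 8 = 6.1500
deviations (xᵢ − x̄): -4.7500, -3.3500, 5.9500, 11.0500, 12.6500, 12.6500, -2.1500, -32.0500
Σ(xᵢ − x̄)² = 1543.1600 ⇒ m₂ = 1543.1600/8 = 192.89500
Σ(xᵢ − x̄)³ = -27468.0990 ⇒ m₃ = -27468.0990/8 = -3433.51237
m₂^(3/2) = 192.89500^(1.5) = 2679.05393
g₁ = m₃ / m₂^(3/2) = -3433.51237 / 2679.05393 ≈ -1.282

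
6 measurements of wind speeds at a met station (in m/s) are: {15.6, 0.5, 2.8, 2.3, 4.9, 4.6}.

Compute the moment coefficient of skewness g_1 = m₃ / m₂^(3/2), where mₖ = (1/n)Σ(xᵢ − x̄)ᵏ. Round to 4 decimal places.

1.4318

x̄ = (15.6 + 0.5 + 2.8 + 2.3 + 4.9 + 4.6) / 6 = 5.1167
deviations (xᵢ − x̄): 10.4833, -4.6167, -2.3167, -2.8167, -0.2167, -0.5167
Σ(xᵢ − x̄)² = 144.8283 ⇒ m₂ = 144.8283/6 = 24.13806
Σ(xᵢ − x̄)³ = 1018.7956 ⇒ m₃ = 1018.7956/6 = 169.79926
m₂^(3/2) = 24.13806^(1.5) = 118.59146
g_1 = m₃ / m₂^(3/2) = 169.79926 / 118.59146 ≈ 1.4318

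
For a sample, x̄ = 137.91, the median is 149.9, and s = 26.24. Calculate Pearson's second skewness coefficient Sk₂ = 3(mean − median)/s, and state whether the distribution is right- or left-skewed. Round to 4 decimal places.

-1.3708, left-skewed

Sk₂ = 3(137.91 − 149.9) / 26.24 = 3 × -11.9900 / 26.24
    = -35.9700 / 26.24 ≈ -1.3708
Sk₂ < 0 ⇒ mean < median ⇒ left-skewed (negative skew).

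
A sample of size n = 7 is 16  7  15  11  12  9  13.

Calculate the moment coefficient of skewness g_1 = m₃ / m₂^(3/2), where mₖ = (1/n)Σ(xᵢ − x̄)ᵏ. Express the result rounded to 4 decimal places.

-0.1945

x̄ = (16 + 7 + 15 + 11 + 12 + 9 + 13) / 7 = 11.8571
deviations (xᵢ − x̄): 4.1429, -4.8571, 3.1429, -0.8571, 0.1429, -2.8571, 1.1429
Σ(xᵢ − x̄)² = 60.8571 ⇒ m₂ = 60.8571/7 = 8.69388
Σ(xᵢ − x̄)³ = -34.8980 ⇒ m₃ = -34.8980/7 = -4.98542
m₂^(3/2) = 8.69388^(1.5) = 25.63423
g_1 = m₃ / m₂^(3/2) = -4.98542 / 25.63423 ≈ -0.1945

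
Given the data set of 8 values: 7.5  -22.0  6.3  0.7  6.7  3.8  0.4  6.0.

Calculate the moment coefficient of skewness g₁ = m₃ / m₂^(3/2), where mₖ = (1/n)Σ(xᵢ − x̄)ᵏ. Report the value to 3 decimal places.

x̄ = (7.5 - 22.0 + 6.3 + 0.7 + 6.7 + 3.8 + 0.4 + 6.0) / 8 = 1.1750
deviations (xᵢ − x̄): 6.3250, -23.1750, 5.1250, -0.4750, 5.5250, 2.6250, -0.7750, 4.8250
Σ(xᵢ − x̄)² = 664.8750 ⇒ m₂ = 664.8750/8 = 83.10938
Σ(xᵢ − x̄)³ = -11760.6983 ⇒ m₃ = -11760.6983/8 = -1470.08728
m₂^(3/2) = 83.10938^(1.5) = 757.66116
g₁ = m₃ / m₂^(3/2) = -1470.08728 / 757.66116 ≈ -1.940

-1.940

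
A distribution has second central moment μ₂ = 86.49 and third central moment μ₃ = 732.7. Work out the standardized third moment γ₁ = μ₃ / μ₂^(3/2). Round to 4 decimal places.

σ = √μ₂ = √86.49 = 9.30000
σ³ = μ₂^(3/2) = 804.35700
γ₁ = μ₃/σ³ = 732.7 / 804.35700 ≈ 0.9109

0.9109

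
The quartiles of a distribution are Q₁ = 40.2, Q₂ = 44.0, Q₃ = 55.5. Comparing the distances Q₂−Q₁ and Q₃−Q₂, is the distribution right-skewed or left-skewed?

right-skewed

Q₂ − Q₁ = 3.8;  Q₃ − Q₂ = 11.5
Q₃ − Q₂ > Q₂ − Q₁ ⇒ the upper half is more spread out ⇒ right-skewed.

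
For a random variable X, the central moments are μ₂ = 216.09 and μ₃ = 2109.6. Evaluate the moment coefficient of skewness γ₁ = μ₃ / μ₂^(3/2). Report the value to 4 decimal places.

0.6641

σ = √μ₂ = √216.09 = 14.70000
σ³ = μ₂^(3/2) = 3176.52300
γ₁ = μ₃/σ³ = 2109.6 / 3176.52300 ≈ 0.6641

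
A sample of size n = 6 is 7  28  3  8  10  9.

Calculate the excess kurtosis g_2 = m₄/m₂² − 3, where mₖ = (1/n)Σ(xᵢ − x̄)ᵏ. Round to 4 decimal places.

x̄ = 10.8333
Σ(xᵢ − x̄)² = 382.8333 ⇒ m₂ = 63.80556
Σ(xᵢ − x̄)⁴ = 90902.1528 ⇒ m₄ = 15150.35880
m₂² = 4071.14892
g_2 = m₄/m₂² − 3 = 3.72140 − 3 ≈ 0.7214

0.7214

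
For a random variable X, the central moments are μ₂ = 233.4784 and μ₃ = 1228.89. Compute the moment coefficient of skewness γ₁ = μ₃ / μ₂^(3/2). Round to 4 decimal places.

σ = √μ₂ = √233.4784 = 15.28000
σ³ = μ₂^(3/2) = 3567.54995
γ₁ = μ₃/σ³ = 1228.89 / 3567.54995 ≈ 0.3445

0.3445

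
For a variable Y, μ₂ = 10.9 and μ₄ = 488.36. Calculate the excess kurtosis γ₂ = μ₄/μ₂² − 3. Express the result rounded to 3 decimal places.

μ₂² = 10.9² = 118.81000
μ₄/μ₂² = 488.36 / 118.81000 = 4.11043
γ₂ = 4.11043 − 3 ≈ 1.110

1.110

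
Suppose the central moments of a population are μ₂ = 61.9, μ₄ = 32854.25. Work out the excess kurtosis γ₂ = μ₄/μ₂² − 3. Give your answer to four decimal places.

μ₂² = 61.9² = 3831.61000
μ₄/μ₂² = 32854.25 / 3831.61000 = 8.57453
γ₂ = 8.57453 − 3 ≈ 5.5745

5.5745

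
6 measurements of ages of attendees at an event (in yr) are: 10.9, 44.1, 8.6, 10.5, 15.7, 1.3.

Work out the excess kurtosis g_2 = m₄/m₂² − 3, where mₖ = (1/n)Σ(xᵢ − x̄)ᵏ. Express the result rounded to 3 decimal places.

0.581

x̄ = 15.1833
Σ(xᵢ − x̄)² = 1112.8083 ⇒ m₂ = 185.46806
Σ(xᵢ − x̄)⁴ = 739033.8371 ⇒ m₄ = 123172.30619
m₂² = 34398.39963
g_2 = m₄/m₂² − 3 = 3.58076 − 3 ≈ 0.581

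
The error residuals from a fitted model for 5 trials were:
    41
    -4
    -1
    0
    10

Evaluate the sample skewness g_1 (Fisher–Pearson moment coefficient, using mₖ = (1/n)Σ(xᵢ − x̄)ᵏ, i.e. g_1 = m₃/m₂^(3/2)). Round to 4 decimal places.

x̄ = (41 - 4 - 1 + 0 + 10) / 5 = 9.2000
deviations (xᵢ − x̄): 31.8000, -13.2000, -10.2000, -9.2000, 0.8000
Σ(xᵢ − x̄)² = 1374.8000 ⇒ m₂ = 1374.8000/5 = 274.96000
Σ(xᵢ − x̄)³ = 28018.0800 ⇒ m₃ = 28018.0800/5 = 5603.61600
m₂^(3/2) = 274.96000^(1.5) = 4559.36414
g_1 = m₃ / m₂^(3/2) = 5603.61600 / 4559.36414 ≈ 1.2290

1.2290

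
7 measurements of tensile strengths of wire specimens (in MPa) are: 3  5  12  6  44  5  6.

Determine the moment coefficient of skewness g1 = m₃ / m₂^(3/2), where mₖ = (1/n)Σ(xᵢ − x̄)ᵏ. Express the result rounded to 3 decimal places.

1.895

x̄ = (3 + 5 + 12 + 6 + 44 + 5 + 6) / 7 = 11.5714
deviations (xᵢ − x̄): -8.5714, -6.5714, 0.4286, -5.5714, 32.4286, -6.5714, -5.5714
Σ(xᵢ − x̄)² = 1273.7143 ⇒ m₂ = 1273.7143/7 = 181.95918
Σ(xᵢ − x̄)³ = 32559.1837 ⇒ m₃ = 32559.1837/7 = 4651.31195
m₂^(3/2) = 181.95918^(1.5) = 2454.48832
g1 = m₃ / m₂^(3/2) = 4651.31195 / 2454.48832 ≈ 1.895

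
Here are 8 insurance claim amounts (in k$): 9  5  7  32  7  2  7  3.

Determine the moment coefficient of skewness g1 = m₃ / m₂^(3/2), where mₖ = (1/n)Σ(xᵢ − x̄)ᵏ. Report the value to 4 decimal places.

x̄ = (9 + 5 + 7 + 32 + 7 + 2 + 7 + 3) / 8 = 9.0000
deviations (xᵢ − x̄): 0.0000, -4.0000, -2.0000, 23.0000, -2.0000, -7.0000, -2.0000, -6.0000
Σ(xᵢ − x̄)² = 642.0000 ⇒ m₂ = 642.0000/8 = 80.25000
Σ(xᵢ − x̄)³ = 11520.0000 ⇒ m₃ = 11520.0000/8 = 1440.00000
m₂^(3/2) = 80.25000^(1.5) = 718.89847
g1 = m₃ / m₂^(3/2) = 1440.00000 / 718.89847 ≈ 2.0031

2.0031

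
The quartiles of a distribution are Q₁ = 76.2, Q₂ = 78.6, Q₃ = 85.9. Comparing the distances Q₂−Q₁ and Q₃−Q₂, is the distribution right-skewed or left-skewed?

right-skewed

Q₂ − Q₁ = 2.4;  Q₃ − Q₂ = 7.3
Q₃ − Q₂ > Q₂ − Q₁ ⇒ the upper half is more spread out ⇒ right-skewed.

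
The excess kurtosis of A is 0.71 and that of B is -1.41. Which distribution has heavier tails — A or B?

A

Higher excess kurtosis ⇒ heavier tails relative to the normal distribution.
0.71 vs -1.41: the larger is 0.71, so A has heavier tails. (A is leptokurtic — heavier-than-normal tails; the other is platykurtic.)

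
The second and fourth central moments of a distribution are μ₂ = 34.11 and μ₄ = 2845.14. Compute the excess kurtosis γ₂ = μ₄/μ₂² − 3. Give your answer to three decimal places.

μ₂² = 34.11² = 1163.49210
μ₄/μ₂² = 2845.14 / 1163.49210 = 2.44535
γ₂ = 2.44535 − 3 ≈ -0.555

-0.555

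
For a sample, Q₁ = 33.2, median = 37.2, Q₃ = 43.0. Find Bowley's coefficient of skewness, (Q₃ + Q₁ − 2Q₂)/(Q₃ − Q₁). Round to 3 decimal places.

0.184

numerator: Q₃ + Q₁ − 2Q₂ = 43.0 + 33.2 − 2×37.2 = 1.8000
denominator: Q₃ − Q₁ = 43.0 − 33.2 = 9.8000
Bowley skewness = 1.8000 / 9.8000 ≈ 0.184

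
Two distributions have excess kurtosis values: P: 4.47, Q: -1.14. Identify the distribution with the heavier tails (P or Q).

P

Higher excess kurtosis ⇒ heavier tails relative to the normal distribution.
4.47 vs -1.14: the larger is 4.47, so P has heavier tails. (P is leptokurtic — heavier-than-normal tails; the other is platykurtic.)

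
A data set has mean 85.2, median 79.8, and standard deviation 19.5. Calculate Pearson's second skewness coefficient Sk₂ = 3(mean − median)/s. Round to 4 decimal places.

0.8308

Sk₂ = 3(85.2 − 79.8) / 19.5 = 3 × 5.4000 / 19.5
    = 16.2000 / 19.5 ≈ 0.8308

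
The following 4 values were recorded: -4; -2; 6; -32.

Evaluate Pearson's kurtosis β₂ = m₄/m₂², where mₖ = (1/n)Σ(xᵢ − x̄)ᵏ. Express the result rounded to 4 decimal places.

x̄ = -8.0000
Σ(xᵢ − x̄)² = 824.0000 ⇒ m₂ = 206.00000
Σ(xᵢ − x̄)⁴ = 371744.0000 ⇒ m₄ = 92936.00000
m₂² = 42436.00000
β₂ = m₄/m₂² = 92936.00000 / 42436.00000 ≈ 2.1900

2.1900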